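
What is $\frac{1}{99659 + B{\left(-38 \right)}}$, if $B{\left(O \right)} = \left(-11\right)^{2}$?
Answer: $\frac{1}{99780} \approx 1.0022 \cdot 10^{-5}$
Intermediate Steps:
$B{\left(O \right)} = 121$
$\frac{1}{99659 + B{\left(-38 \right)}} = \frac{1}{99659 + 121} = \frac{1}{99780}$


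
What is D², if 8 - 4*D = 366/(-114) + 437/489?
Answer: 2296997329/345290724 ≈ 6.6524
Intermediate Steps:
D = 47927/18582 (D = 2 - (366/(-114) + 437/489)/4 = 2 - (366*(-1/114) + 437*(1/489))/4 = 2 - (-61/19 + 437/489)/4 = 2 - ¼*(-21526/9291) = 2 + 10763/18582 = 47927/18582 ≈ 2.5792)
D² = (47927/18582)² = 2296997329/345290724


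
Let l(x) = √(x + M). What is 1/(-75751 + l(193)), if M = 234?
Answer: -75751/5738213574 - √427/5738213574 ≈ -1.3205e-5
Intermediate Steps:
l(x) = √(234 + x) (l(x) = √(x + 234) = √(234 + x))
1/(-75751 + l(193)) = 1/(-75751 + √(234 + 193)) = 1/(-75751 + √427)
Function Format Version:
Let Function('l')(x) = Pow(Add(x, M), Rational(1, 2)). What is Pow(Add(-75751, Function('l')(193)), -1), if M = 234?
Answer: Add(Rational(-75751, 5738213574), Mul(Rational(-1, 5738213574), Pow(427, Rational(1, 2)))) ≈ -1.3205e-5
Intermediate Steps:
Function('l')(x) = Pow(Add(234, x), Rational(1, 2)) (Function('l')(x) = Pow(Add(x, 234), Rational(1, 2)) = Pow(Add(234, x), Rational(1, 2)))
Pow(Add(-75751, Function('l')(193)), -1) = Pow(Add(-75751, Pow(Add(234, 193), Rational(1, 2))), -1) = Pow(Add(-75751, Pow(427, Rational(1, 2))), -1)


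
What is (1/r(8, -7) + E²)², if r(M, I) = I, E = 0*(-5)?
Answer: 1/49 ≈ 0.020408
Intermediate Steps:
E = 0
(1/r(8, -7) + E²)² = (1/(-7) + 0²)² = (-⅐ + 0)² = (-⅐)² = 1/49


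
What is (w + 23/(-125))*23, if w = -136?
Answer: -391529/125 ≈ -3132.2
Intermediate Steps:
(w + 23/(-125))*23 = (-136 + 23/(-125))*23 = (-136 + 23*(-1/125))*23 = (-136 - 23/125)*23 = -17023/125*23 = -391529/125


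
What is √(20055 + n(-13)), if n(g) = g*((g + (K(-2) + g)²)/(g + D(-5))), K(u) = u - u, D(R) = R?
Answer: √181509/3 ≈ 142.01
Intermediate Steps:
K(u) = 0
n(g) = g*(g + g²)/(-5 + g) (n(g) = g*((g + (0 + g)²)/(g - 5)) = g*((g + g²)/(-5 + g)) = g*(g + g²)/(-5 + g))
√(20055 + n(-13)) = √(20055 + (-13)²*(1 - 13)/(-5 - 13)) = √(20055 + 169*(-12)/(-18)) = √(20055 + 169*(-1/18)*(-12)) = √(20055 + 338/3) = √(60503/3) = √181509/3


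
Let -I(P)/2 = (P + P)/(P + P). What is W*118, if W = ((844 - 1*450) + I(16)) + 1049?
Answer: 170038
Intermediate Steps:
I(P) = -2 (I(P) = -2*(P + P)/(P + P) = -2*2*P/(2*P) = -2*2*P*1/(2*P) = -2*1 = -2)
W = 1441 (W = ((844 - 1*450) - 2) + 1049 = ((844 - 450) - 2) + 1049 = (394 - 2) + 1049 = 392 + 1049 = 1441)
W*118 = 1441*118 = 170038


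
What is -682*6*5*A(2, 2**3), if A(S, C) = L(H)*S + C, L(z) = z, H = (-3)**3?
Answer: 941160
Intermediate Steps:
H = -27
A(S, C) = C - 27*S (A(S, C) = -27*S + C = C - 27*S)
-682*6*5*A(2, 2**3) = -682*6*5*(2**3 - 27*2) = -20460*(8 - 54) = -20460*(-46) = -682*(-1380) = 941160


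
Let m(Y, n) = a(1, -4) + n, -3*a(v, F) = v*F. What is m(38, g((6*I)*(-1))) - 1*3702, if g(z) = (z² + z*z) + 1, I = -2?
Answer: -10235/3 ≈ -3411.7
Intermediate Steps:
a(v, F) = -F*v/3 (a(v, F) = -v*F/3 = -F*v/3)
g(z) = 1 + 2*z² (g(z) = (z² + z²) + 1 = 2*z² + 1 = 1 + 2*z²)
m(Y, n) = 4/3 + n (m(Y, n) = -⅓*(-4)*1 + n = 4/3 + n)
m(38, g((6*I)*(-1))) - 1*3702 = (4/3 + (1 + 2*((6*(-2))*(-1))²)) - 1*3702 = (4/3 + (1 + 2*(-12*(-1))²)) - 3702 = (4/3 + (1 + 2*12²)) - 3702 = (4/3 + (1 + 2*144)) - 3702 = (4/3 + (1 + 288)) - 3702 = (4/3 + 289) - 3702 = 871/3 - 3702 = -10235/3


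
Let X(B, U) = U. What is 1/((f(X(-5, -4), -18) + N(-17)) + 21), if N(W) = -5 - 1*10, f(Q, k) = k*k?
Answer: 1/330 ≈ 0.0030303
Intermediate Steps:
f(Q, k) = k**2
N(W) = -15 (N(W) = -5 - 10 = -15)
1/((f(X(-5, -4), -18) + N(-17)) + 21) = 1/(((-18)**2 - 15) + 21) = 1/((324 - 15) + 21) = 1/(309 + 21) = 1/330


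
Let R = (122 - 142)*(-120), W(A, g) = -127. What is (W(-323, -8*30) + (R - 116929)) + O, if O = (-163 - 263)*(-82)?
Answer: -79724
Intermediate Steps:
O = 34932 (O = -426*(-82) = 34932)
R = 2400 (R = -20*(-120) = 2400)
(W(-323, -8*30) + (R - 116929)) + O = (-127 + (2400 - 116929)) + 34932 = (-127 - 114529) + 34932 = -114656 + 34932 = -79724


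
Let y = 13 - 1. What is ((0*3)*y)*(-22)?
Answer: 0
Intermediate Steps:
y = 12
((0*3)*y)*(-22) = ((0*3)*12)*(-22) = (0*12)*(-22) = 0*(-22) = 0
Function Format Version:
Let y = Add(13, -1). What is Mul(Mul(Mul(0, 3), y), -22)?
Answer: 0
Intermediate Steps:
y = 12
Mul(Mul(Mul(0, 3), y), -22) = Mul(Mul(Mul(0, 3), 12), -22) = Mul(Mul(0, 12), -22) = Mul(0, -22) = 0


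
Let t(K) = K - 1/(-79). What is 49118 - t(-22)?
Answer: 3882059/79 ≈ 49140.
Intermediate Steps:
t(K) = 1/79 + K (t(K) = K - 1*(-1/79) = K + 1/79 = 1/79 + K)
49118 - t(-22) = 49118 - (1/79 - 22) = 49118 - 1*(-1737/79) = 49118 + 1737/79 = 3882059/79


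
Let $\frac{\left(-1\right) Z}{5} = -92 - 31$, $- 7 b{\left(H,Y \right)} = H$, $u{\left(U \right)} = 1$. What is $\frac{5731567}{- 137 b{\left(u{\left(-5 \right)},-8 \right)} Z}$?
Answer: $\frac{40120969}{84255} \approx 476.19$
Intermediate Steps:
$b{\left(H,Y \right)} = - \frac{H}{7}$
$Z = 615$ ($Z = - 5 \left(-92 - 31\right) = \left(-5\right) \left(-123\right) = 615$)
$\frac{5731567}{- 137 b{\left(u{\left(-5 \right)},-8 \right)} Z} = \frac{5731567}{- 137 \left(\left(- \frac{1}{7}\right) 1\right) 615} = \frac{5731567}{\left(-137\right) \left(- \frac{1}{7}\right) 615} = \frac{5731567}{\frac{137}{7} \cdot 615} = \frac{5731567}{\frac{84255}{7}} = 5731567 \cdot \frac{7}{84255} = \frac{40120969}{84255}$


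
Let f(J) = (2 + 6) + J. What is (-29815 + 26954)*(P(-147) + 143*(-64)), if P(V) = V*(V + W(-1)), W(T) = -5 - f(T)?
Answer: -40686281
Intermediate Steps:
f(J) = 8 + J
W(T) = -13 - T (W(T) = -5 - (8 + T) = -5 + (-8 - T) = -13 - T)
P(V) = V*(-12 + V) (P(V) = V*(V + (-13 - 1*(-1))) = V*(V + (-13 + 1)) = V*(V - 12) = V*(-12 + V))
(-29815 + 26954)*(P(-147) + 143*(-64)) = (-29815 + 26954)*(-147*(-12 - 147) + 143*(-64)) = -2861*(-147*(-159) - 9152) = -2861*(23373 - 9152) = -2861*14221 = -40686281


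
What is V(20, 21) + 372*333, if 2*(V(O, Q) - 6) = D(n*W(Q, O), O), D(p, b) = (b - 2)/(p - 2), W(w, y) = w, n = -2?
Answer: 5450799/44 ≈ 1.2388e+5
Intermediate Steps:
D(p, b) = (-2 + b)/(-2 + p)
V(O, Q) = 6 + (-2 + O)/(2*(-2 - 2*Q)) (V(O, Q) = 6 + ((-2 + O)/(-2 - 2*Q))/2 = 6 + (-2 + O)/(2*(-2 - 2*Q)))
V(20, 21) + 372*333 = (26 - 1*20 + 24*21)/(4*(1 + 21)) + 372*333 = (¼)*(26 - 20 + 504)/22 + 123876 = (¼)*(1/22)*510 + 123876 = 255/44 + 123876 = 5450799/44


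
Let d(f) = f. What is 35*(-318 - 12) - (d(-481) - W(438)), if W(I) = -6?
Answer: -11075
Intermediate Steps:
35*(-318 - 12) - (d(-481) - W(438)) = 35*(-318 - 12) - (-481 - 1*(-6)) = 35*(-330) - (-481 + 6) = -11550 - 1*(-475) = -11550 + 475 = -11075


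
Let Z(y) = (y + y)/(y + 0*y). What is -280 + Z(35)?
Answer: -278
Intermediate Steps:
Z(y) = 2 (Z(y) = (2*y)/(y + 0) = (2*y)/y = 2)
-280 + Z(35) = -280 + 2 = -278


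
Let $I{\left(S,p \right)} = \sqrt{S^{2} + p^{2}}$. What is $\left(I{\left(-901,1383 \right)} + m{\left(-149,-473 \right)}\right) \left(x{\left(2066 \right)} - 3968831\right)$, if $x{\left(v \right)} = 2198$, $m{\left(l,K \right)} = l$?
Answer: $591028317 - 3966633 \sqrt{2724490} \approx -5.9563 \cdot 10^{9}$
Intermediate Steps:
$\left(I{\left(-901,1383 \right)} + m{\left(-149,-473 \right)}\right) \left(x{\left(2066 \right)} - 3968831\right) = \left(\sqrt{\left(-901\right)^{2} + 1383^{2}} - 149\right) \left(2198 - 3968831\right) = \left(\sqrt{811801 + 1912689} - 149\right) \left(-3966633\right) = \left(\sqrt{2724490} - 149\right) \left(-3966633\right) = \left(-149 + \sqrt{2724490}\right) \left(-3966633\right) = 591028317 - 3966633 \sqrt{2724490}$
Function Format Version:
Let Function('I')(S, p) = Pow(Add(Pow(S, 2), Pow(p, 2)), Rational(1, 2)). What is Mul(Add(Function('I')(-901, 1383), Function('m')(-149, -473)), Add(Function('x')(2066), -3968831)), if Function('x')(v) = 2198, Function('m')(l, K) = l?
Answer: Add(591028317, Mul(-3966633, Pow(2724490, Rational(1, 2)))) ≈ -5.9563e+9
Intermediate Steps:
Mul(Add(Function('I')(-901, 1383), Function('m')(-149, -473)), Add(Function('x')(2066), -3968831)) = Mul(Add(Pow(Add(Pow(-901, 2), Pow(1383, 2)), Rational(1, 2)), -149), Add(2198, -3968831)) = Mul(Add(Pow(Add(811801, 1912689), Rational(1, 2)), -149), -3966633) = Mul(Add(Pow(2724490, Rational(1, 2)), -149), -3966633) = Mul(Add(-149, Pow(2724490, Rational(1, 2))), -3966633) = Add(591028317, Mul(-3966633, Pow(2724490, Rational(1, 2))))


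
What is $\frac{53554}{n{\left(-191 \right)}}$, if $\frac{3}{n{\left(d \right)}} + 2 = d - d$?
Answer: $- \frac{107108}{3} \approx -35703.0$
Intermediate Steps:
$n{\left(d \right)} = - \frac{3}{2}$ ($n{\left(d \right)} = \frac{3}{-2 + \left(d - d\right)} = \frac{3}{-2 + 0} = \frac{3}{-2} = 3 \left(- \frac{1}{2}\right) = - \frac{3}{2}$)
$\frac{53554}{n{\left(-191 \right)}} = \frac{53554}{- \frac{3}{2}} = 53554 \left(- \frac{2}{3}\right) = - \frac{107108}{3}$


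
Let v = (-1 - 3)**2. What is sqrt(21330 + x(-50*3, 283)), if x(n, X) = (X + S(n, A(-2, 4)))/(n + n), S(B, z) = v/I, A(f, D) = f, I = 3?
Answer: sqrt(19196135)/30 ≈ 146.04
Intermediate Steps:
v = 16 (v = (-4)**2 = 16)
S(B, z) = 16/3
x(n, X) = (16/3 + X)/(2*n) (x(n, X) = (X + 16/3)/(n + n) = (16/3 + X)/((2*n)) = (16/3 + X)*(1/(2*n)) = (16/3 + X)/(2*n))
sqrt(21330 + x(-50*3, 283)) = sqrt(21330 + (16 + 3*283)/(6*((-50*3)))) = sqrt(21330 + (1/6)*(16 + 849)/(-150)) = sqrt(21330 + (1/6)*(-1/150)*865) = sqrt(21330 - 173/180) = sqrt(3839227/180) = sqrt(19196135)/30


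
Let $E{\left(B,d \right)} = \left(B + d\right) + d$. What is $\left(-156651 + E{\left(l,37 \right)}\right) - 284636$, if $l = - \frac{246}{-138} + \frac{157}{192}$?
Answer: $- \frac{1948385125}{4416} \approx -4.4121 \cdot 10^{5}$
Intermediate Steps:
$l = \frac{11483}{4416}$ ($l = \left(-246\right) \left(- \frac{1}{138}\right) + 157 \cdot \frac{1}{192} = \frac{41}{23} + \frac{157}{192} = \frac{11483}{4416} \approx 2.6003$)
$E{\left(B,d \right)} = B + 2 d$
$\left(-156651 + E{\left(l,37 \right)}\right) - 284636 = \left(-156651 + \left(\frac{11483}{4416} + 2 \cdot 37\right)\right) - 284636 = \left(-156651 + \left(\frac{11483}{4416} + 74\right)\right) - 284636 = \left(-156651 + \frac{338267}{4416}\right) - 284636 = - \frac{691432549}{4416} - 284636 = - \frac{1948385125}{4416}$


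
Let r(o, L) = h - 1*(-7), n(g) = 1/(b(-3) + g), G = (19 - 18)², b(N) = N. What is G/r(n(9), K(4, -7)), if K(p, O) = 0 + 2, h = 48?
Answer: 1/55 ≈ 0.018182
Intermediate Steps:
K(p, O) = 2
G = 1 (G = 1² = 1)
n(g) = 1/(-3 + g)
r(o, L) = 55 (r(o, L) = 48 - 1*(-7) = 48 + 7 = 55)
G/r(n(9), K(4, -7)) = 1/55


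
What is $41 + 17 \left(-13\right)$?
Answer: $-180$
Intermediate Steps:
$41 + 17 \left(-13\right) = 41 - 221 = -180$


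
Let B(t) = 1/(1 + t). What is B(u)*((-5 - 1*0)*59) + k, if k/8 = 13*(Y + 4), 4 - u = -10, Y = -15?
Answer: -3491/3 ≈ -1163.7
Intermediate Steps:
u = 14 (u = 4 - 1*(-10) = 4 + 10 = 14)
k = -1144 (k = 8*(13*(-15 + 4)) = 8*(13*(-11)) = 8*(-143) = -1144)
B(u)*((-5 - 1*0)*59) + k = ((-5 - 1*0)*59)/(1 + 14) - 1144 = ((-5 + 0)*59)/15 - 1144 = (-5*59)/15 - 1144 = (1/15)*(-295) - 1144 = -59/3 - 1144 = -3491/3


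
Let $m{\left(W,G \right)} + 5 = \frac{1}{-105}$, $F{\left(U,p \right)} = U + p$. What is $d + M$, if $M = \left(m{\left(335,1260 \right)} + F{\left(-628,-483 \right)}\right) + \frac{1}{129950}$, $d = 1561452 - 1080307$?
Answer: $\frac{1309975113581}{2728950} \approx 4.8003 \cdot 10^{5}$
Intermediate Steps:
$m{\left(W,G \right)} = - \frac{526}{105}$ ($m{\left(W,G \right)} = -5 + \frac{1}{-105} = -5 - \frac{1}{105} = - \frac{526}{105}$)
$d = 481145$
$M = - \frac{3045534169}{2728950}$ ($M = \left(- \frac{526}{105} - 1111\right) + \frac{1}{129950} = - \frac{117181}{105} + \frac{1}{129950} = - \frac{3045534169}{2728950} \approx -1116.0$)
$d + M = 481145 - \frac{3045534169}{2728950} = \frac{1309975113581}{2728950}$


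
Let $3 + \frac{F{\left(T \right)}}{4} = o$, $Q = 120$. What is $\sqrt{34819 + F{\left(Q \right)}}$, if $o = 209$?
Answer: $109 \sqrt{3} \approx 188.79$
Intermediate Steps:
$F{\left(T \right)} = 824$ ($F{\left(T \right)} = -12 + 4 \cdot 209 = -12 + 836 = 824$)
$\sqrt{34819 + F{\left(Q \right)}} = \sqrt{34819 + 824} = \sqrt{35643} = 109 \sqrt{3}$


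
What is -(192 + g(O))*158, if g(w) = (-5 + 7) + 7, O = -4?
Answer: -31758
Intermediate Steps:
g(w) = 9 (g(w) = 2 + 7 = 9)
-(192 + g(O))*158 = -(192 + 9)*158 = -201*158 = -1*31758 = -31758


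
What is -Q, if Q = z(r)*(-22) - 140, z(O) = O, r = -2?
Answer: 96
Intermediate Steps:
Q = -96 (Q = -2*(-22) - 140 = 44 - 140 = -96)
-Q = -1*(-96) = 96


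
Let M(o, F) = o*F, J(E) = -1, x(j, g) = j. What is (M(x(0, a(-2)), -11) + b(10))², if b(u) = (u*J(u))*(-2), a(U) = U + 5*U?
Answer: 400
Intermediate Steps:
a(U) = 6*U
M(o, F) = F*o
b(u) = 2*u (b(u) = (u*(-1))*(-2) = -u*(-2) = 2*u)
(M(x(0, a(-2)), -11) + b(10))² = (-11*0 + 2*10)² = (0 + 20)² = 20² = 400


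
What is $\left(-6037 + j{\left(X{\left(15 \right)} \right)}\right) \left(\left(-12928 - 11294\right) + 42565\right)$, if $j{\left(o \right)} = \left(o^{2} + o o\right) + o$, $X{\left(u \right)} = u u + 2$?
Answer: $1783820064$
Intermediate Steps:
$X{\left(u \right)} = 2 + u^{2}$ ($X{\left(u \right)} = u^{2} + 2 = 2 + u^{2}$)
$j{\left(o \right)} = o + 2 o^{2}$ ($j{\left(o \right)} = \left(o^{2} + o^{2}\right) + o = 2 o^{2} + o = o + 2 o^{2}$)
$\left(-6037 + j{\left(X{\left(15 \right)} \right)}\right) \left(\left(-12928 - 11294\right) + 42565\right) = \left(-6037 + \left(2 + 15^{2}\right) \left(1 + 2 \left(2 + 15^{2}\right)\right)\right) \left(\left(-12928 - 11294\right) + 42565\right) = \left(-6037 + \left(2 + 225\right) \left(1 + 2 \left(2 + 225\right)\right)\right) \left(\left(-12928 - 11294\right) + 42565\right) = \left(-6037 + 227 \left(1 + 2 \cdot 227\right)\right) \left(-24222 + 42565\right) = \left(-6037 + 227 \left(1 + 454\right)\right) 18343 = \left(-6037 + 227 \cdot 455\right) 18343 = \left(-6037 + 103285\right) 18343 = 97248 \cdot 18343 = 1783820064$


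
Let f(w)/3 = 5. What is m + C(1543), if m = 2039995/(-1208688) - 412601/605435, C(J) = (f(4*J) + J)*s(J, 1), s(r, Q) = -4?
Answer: -4562199334403273/731782019280 ≈ -6234.4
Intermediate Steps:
f(w) = 15 (f(w) = 3*5 = 15)
C(J) = -60 - 4*J (C(J) = (15 + J)*(-4) = -60 - 4*J)
m = -1733790250313/731782019280 (m = 2039995*(-1/1208688) - 412601*1/605435 = -2039995/1208688 - 412601/605435 = -1733790250313/731782019280 ≈ -2.3693)
m + C(1543) = -1733790250313/731782019280 + (-60 - 4*1543) = -1733790250313/731782019280 + (-60 - 6172) = -1733790250313/731782019280 - 6232 = -4562199334403273/731782019280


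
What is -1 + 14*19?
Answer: 265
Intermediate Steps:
-1 + 14*19 = -1 + 266 = 265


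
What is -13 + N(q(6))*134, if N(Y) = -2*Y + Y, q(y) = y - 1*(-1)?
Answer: -951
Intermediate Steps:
q(y) = 1 + y (q(y) = y + 1 = 1 + y)
N(Y) = -Y
-13 + N(q(6))*134 = -13 - (1 + 6)*134 = -13 - 1*7*134 = -13 - 7*134 = -13 - 938 = -951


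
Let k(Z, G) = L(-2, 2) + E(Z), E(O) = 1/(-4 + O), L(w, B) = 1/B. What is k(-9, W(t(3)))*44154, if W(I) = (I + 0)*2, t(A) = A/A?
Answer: 242847/13 ≈ 18681.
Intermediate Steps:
t(A) = 1
W(I) = 2*I (W(I) = I*2 = 2*I)
k(Z, G) = ½ + 1/(-4 + Z) (k(Z, G) = 1/2 + 1/(-4 + Z) = ½ + 1/(-4 + Z))
k(-9, W(t(3)))*44154 = ((-2 - 9)/(2*(-4 - 9)))*44154 = ((½)*(-11)/(-13))*44154 = ((½)*(-1/13)*(-11))*44154 = (11/26)*44154 = 242847/13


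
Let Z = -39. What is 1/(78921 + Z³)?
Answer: 1/19602 ≈ 5.1015e-5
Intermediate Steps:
1/(78921 + Z³) = 1/(78921 + (-39)³) = 1/(78921 - 59319) = 1/19602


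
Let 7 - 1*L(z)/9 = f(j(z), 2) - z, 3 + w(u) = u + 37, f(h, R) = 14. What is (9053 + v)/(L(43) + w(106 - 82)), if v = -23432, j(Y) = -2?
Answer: -14379/382 ≈ -37.641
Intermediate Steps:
w(u) = 34 + u (w(u) = -3 + (u + 37) = -3 + (37 + u) = 34 + u)
L(z) = -63 + 9*z (L(z) = 63 - 9*(14 - z) = 63 + (-126 + 9*z) = -63 + 9*z)
(9053 + v)/(L(43) + w(106 - 82)) = (9053 - 23432)/((-63 + 9*43) + (34 + (106 - 82))) = -14379/((-63 + 387) + (34 + 24)) = -14379/(324 + 58) = -14379/382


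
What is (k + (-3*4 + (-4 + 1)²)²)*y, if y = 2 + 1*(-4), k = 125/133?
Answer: -2644/133 ≈ -19.880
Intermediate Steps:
k = 125/133 (k = 125*(1/133) = 125/133 ≈ 0.93985)
y = -2 (y = 2 - 4 = -2)
(k + (-3*4 + (-4 + 1)²)²)*y = (125/133 + (-3*4 + (-4 + 1)²)²)*(-2) = (125/133 + (-12 + (-3)²)²)*(-2) = (125/133 + (-12 + 9)²)*(-2) = (125/133 + (-3)²)*(-2) = (125/133 + 9)*(-2) = (1322/133)*(-2) = -2644/133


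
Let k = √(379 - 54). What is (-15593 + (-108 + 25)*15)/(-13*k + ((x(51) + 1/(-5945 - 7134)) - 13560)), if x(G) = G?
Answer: 38910139593698824/31207915286324019 - 187220301967270*√13/31207915286324019 ≈ 1.2252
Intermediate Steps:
k = 5*√13 (k = √325 = 5*√13 ≈ 18.028)
(-15593 + (-108 + 25)*15)/(-13*k + ((x(51) + 1/(-5945 - 7134)) - 13560)) = (-15593 + (-108 + 25)*15)/(-65*√13 + ((51 + 1/(-5945 - 7134)) - 13560)) = (-15593 - 83*15)/(-65*√13 + ((51 + 1/(-13079)) - 13560)) = (-15593 - 1245)/(-65*√13 + ((51 - 1/13079) - 13560)) = -16838/(-65*√13 + (667028/13079 - 13560)) = -16838/(-65*√13 - 176684212/13079) = -16838/(-176684212/13079 - 65*√13)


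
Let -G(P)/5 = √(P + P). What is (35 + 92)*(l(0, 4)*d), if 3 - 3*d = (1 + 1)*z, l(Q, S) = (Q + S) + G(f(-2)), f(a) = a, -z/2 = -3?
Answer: -1524 + 3810*I ≈ -1524.0 + 3810.0*I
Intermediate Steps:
z = 6 (z = -2*(-3) = 6)
G(P) = -5*√2*√P (G(P) = -5*√(P + P) = -5*√2*√P)
l(Q, S) = Q + S - 10*I (l(Q, S) = (Q + S) - 5*√2*√(-2) = (Q + S) - 5*√2*I*√2 = (Q + S) - 10*I = Q + S - 10*I)
d = -3 (d = 1 - (1 + 1)*6/3 = 1 - 2*6/3 = 1 - ⅓*12 = 1 - 4 = -3)
(35 + 92)*(l(0, 4)*d) = (35 + 92)*((0 + 4 - 10*I)*(-3)) = 127*((4 - 10*I)*(-3)) = 127*(-12 + 30*I) = -1524 + 3810*I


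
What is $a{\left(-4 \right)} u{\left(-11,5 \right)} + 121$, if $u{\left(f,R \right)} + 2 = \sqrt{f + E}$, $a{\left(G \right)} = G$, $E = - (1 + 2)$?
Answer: $129 - 4 i \sqrt{14} \approx 129.0 - 14.967 i$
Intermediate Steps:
$E = -3$ ($E = \left(-1\right) 3 = -3$)
$u{\left(f,R \right)} = -2 + \sqrt{-3 + f}$ ($u{\left(f,R \right)} = -2 + \sqrt{f - 3} = -2 + \sqrt{-3 + f}$)
$a{\left(-4 \right)} u{\left(-11,5 \right)} + 121 = - 4 \left(-2 + \sqrt{-3 - 11}\right) + 121 = - 4 \left(-2 + \sqrt{-14}\right) + 121 = - 4 \left(-2 + i \sqrt{14}\right) + 121 = \left(8 - 4 i \sqrt{14}\right) + 121 = 129 - 4 i \sqrt{14}$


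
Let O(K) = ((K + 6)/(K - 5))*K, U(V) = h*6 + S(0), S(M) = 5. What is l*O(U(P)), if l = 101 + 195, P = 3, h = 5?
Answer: 42476/3 ≈ 14159.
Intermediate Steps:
U(V) = 35 (U(V) = 5*6 + 5 = 30 + 5 = 35)
O(K) = K*(6 + K)/(-5 + K) (O(K) = ((6 + K)/(-5 + K))*K = K*(6 + K)/(-5 + K))
l = 296
l*O(U(P)) = 296*(35*(6 + 35)/(-5 + 35)) = 296*(35*41/30) = 296*(35*(1/30)*41) = 296*(287/6) = 42476/3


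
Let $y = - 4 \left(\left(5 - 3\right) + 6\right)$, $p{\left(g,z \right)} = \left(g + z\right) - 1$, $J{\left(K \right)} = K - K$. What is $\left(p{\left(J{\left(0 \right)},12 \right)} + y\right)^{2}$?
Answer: $441$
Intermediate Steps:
$J{\left(K \right)} = 0$
$p{\left(g,z \right)} = -1 + g + z$
$y = -32$ ($y = - 4 \left(2 + 6\right) = \left(-4\right) 8 = -32$)
$\left(p{\left(J{\left(0 \right)},12 \right)} + y\right)^{2} = \left(\left(-1 + 0 + 12\right) - 32\right)^{2} = \left(11 - 32\right)^{2} = \left(-21\right)^{2} = 441$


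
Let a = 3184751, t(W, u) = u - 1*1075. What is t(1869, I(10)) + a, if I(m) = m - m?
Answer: 3183676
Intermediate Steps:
I(m) = 0
t(W, u) = -1075 + u (t(W, u) = u - 1075 = -1075 + u)
t(1869, I(10)) + a = (-1075 + 0) + 3184751 = -1075 + 3184751 = 3183676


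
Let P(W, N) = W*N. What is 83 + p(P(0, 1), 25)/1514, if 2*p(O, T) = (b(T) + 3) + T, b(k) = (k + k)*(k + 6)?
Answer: 126451/1514 ≈ 83.521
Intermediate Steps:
P(W, N) = N*W
b(k) = 2*k*(6 + k) (b(k) = (2*k)*(6 + k) = 2*k*(6 + k))
p(O, T) = 3/2 + T/2 + T*(6 + T) (p(O, T) = ((2*T*(6 + T) + 3) + T)/2 = ((3 + 2*T*(6 + T)) + T)/2 = (3 + T + 2*T*(6 + T))/2 = 3/2 + T/2 + T*(6 + T))
83 + p(P(0, 1), 25)/1514 = 83 + (3/2 + (½)*25 + 25*(6 + 25))/1514 = 83 + (3/2 + 25/2 + 25*31)*(1/1514) = 83 + (3/2 + 25/2 + 775)*(1/1514) = 83 + 789*(1/1514) = 83 + 789/1514 = 126451/1514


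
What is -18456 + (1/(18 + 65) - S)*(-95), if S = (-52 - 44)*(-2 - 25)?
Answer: 18905977/83 ≈ 2.2778e+5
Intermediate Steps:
S = 2592 (S = -96*(-27) = 2592)
-18456 + (1/(18 + 65) - S)*(-95) = -18456 + (1/(18 + 65) - 1*2592)*(-95) = -18456 + (1/83 - 2592)*(-95) = -18456 - 215135/83*(-95) = -18456 + 20437825/83 = 18905977/83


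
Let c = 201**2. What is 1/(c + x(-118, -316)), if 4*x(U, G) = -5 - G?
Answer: 4/161915 ≈ 2.4704e-5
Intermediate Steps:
x(U, G) = -5/4 - G/4 (x(U, G) = (-5 - G)/4 = -5/4 - G/4)
c = 40401
1/(c + x(-118, -316)) = 1/(40401 + (-5/4 - 1/4*(-316))) = 1/(40401 + (-5/4 + 79)) = 1/(40401 + 311/4) = 1/(161915/4) = 4/161915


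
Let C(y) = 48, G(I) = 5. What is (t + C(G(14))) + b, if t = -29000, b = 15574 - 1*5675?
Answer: -19053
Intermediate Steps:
b = 9899 (b = 15574 - 5675 = 9899)
(t + C(G(14))) + b = (-29000 + 48) + 9899 = -28952 + 9899 = -19053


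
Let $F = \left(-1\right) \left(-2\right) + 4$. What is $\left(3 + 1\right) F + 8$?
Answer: $32$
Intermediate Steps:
$F = 6$ ($F = 2 + 4 = 6$)
$\left(3 + 1\right) F + 8 = \left(3 + 1\right) 6 + 8 = 4 \cdot 6 + 8 = 24 + 8 = 32$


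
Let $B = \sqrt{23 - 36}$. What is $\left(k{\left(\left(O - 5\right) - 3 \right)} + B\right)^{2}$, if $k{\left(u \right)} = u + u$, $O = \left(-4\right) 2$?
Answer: $\left(32 - i \sqrt{13}\right)^{2} \approx 1011.0 - 230.76 i$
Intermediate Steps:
$O = -8$
$B = i \sqrt{13}$ ($B = \sqrt{-13} = i \sqrt{13} \approx 3.6056 i$)
$k{\left(u \right)} = 2 u$
$\left(k{\left(\left(O - 5\right) - 3 \right)} + B\right)^{2} = \left(2 \left(\left(-8 - 5\right) - 3\right) + i \sqrt{13}\right)^{2} = \left(2 \left(-13 - 3\right) + i \sqrt{13}\right)^{2} = \left(2 \left(-16\right) + i \sqrt{13}\right)^{2} = \left(-32 + i \sqrt{13}\right)^{2}$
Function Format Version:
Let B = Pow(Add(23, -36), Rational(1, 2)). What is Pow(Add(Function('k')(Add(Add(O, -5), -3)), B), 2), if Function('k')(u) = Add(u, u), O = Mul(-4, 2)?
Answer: Pow(Add(32, Mul(-1, I, Pow(13, Rational(1, 2)))), 2) ≈ Add(1011.0, Mul(-230.76, I))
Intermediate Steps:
O = -8
B = Mul(I, Pow(13, Rational(1, 2))) (B = Pow(-13, Rational(1, 2)) = Mul(I, Pow(13, Rational(1, 2))) ≈ Mul(3.6056, I))
Function('k')(u) = Mul(2, u)
Pow(Add(Function('k')(Add(Add(O, -5), -3)), B), 2) = Pow(Add(Mul(2, Add(Add(-8, -5), -3)), Mul(I, Pow(13, Rational(1, 2)))), 2) = Pow(Add(Mul(2, Add(-13, -3)), Mul(I, Pow(13, Rational(1, 2)))), 2) = Pow(Add(Mul(2, -16), Mul(I, Pow(13, Rational(1, 2)))), 2) = Pow(Add(-32, Mul(I, Pow(13, Rational(1, 2)))), 2)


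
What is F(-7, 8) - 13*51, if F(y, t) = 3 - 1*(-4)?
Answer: -656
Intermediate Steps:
F(y, t) = 7 (F(y, t) = 3 + 4 = 7)
F(-7, 8) - 13*51 = 7 - 13*51 = 7 - 663 = -656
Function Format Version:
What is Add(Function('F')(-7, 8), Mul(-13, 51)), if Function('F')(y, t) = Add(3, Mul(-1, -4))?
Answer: -656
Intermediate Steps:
Function('F')(y, t) = 7 (Function('F')(y, t) = Add(3, 4) = 7)
Add(Function('F')(-7, 8), Mul(-13, 51)) = Add(7, Mul(-13, 51)) = Add(7, -663) = -656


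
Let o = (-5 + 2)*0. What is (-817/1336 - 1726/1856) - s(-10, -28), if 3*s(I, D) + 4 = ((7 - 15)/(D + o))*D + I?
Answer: 2692793/464928 ≈ 5.7918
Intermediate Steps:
o = 0 (o = -3*0 = 0)
s(I, D) = -4 + I/3 (s(I, D) = -4/3 + (((7 - 15)/(D + 0))*D + I)/3 = -4/3 + ((-8/D)*D + I)/3 = -4/3 + (-8 + I)/3 = -4/3 + (-8/3 + I/3) = -4 + I/3)
(-817/1336 - 1726/1856) - s(-10, -28) = (-817/1336 - 1726/1856) - (-4 + (⅓)*(-10)) = (-817*1/1336 - 1726*1/1856) - (-4 - 10/3) = (-817/1336 - 863/928) - 1*(-22/3) = -238893/154976 + 22/3 = 2692793/464928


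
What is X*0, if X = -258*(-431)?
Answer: 0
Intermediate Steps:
X = 111198
X*0 = 111198*0 = 0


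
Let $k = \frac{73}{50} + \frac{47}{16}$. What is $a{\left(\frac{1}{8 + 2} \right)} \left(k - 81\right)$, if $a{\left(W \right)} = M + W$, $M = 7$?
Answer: $- \frac{2175511}{4000} \approx -543.88$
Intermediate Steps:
$a{\left(W \right)} = 7 + W$
$k = \frac{1759}{400}$ ($k = 73 \cdot \frac{1}{50} + 47 \cdot \frac{1}{16} = \frac{73}{50} + \frac{47}{16} = \frac{1759}{400} \approx 4.3975$)
$a{\left(\frac{1}{8 + 2} \right)} \left(k - 81\right) = \left(7 + \frac{1}{8 + 2}\right) \left(\frac{1759}{400} - 81\right) = \left(7 + \frac{1}{10}\right) \left(- \frac{30641}{400}\right) = \frac{71}{10} \left(- \frac{30641}{400}\right) = - \frac{2175511}{4000}$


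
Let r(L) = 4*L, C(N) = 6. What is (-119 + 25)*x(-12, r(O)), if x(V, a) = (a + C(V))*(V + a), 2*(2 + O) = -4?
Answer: -26320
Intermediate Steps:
O = -4 (O = -2 + (½)*(-4) = -2 - 2 = -4)
x(V, a) = (6 + a)*(V + a) (x(V, a) = (a + 6)*(V + a) = (6 + a)*(V + a))
(-119 + 25)*x(-12, r(O)) = (-119 + 25)*((4*(-4))² + 6*(-12) + 6*(4*(-4)) - 48*(-4)) = -94*((-16)² - 72 + 6*(-16) - 12*(-16)) = -94*(256 - 72 - 96 + 192) = -94*280 = -26320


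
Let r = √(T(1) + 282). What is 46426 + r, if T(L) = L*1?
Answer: 46426 + √283 ≈ 46443.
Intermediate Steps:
T(L) = L
r = √283 (r = √(1 + 282) = √283 ≈ 16.823)
46426 + r = 46426 + √283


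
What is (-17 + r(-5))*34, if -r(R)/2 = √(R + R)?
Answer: -578 - 68*I*√10 ≈ -578.0 - 215.03*I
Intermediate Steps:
r(R) = -2*√2*√R (r(R) = -2*√(R + R) = -2*√2*√R)
(-17 + r(-5))*34 = (-17 - 2*√2*√(-5))*34 = (-17 - 2*√2*I*√5)*34 = (-17 - 2*I*√10)*34 = -578 - 68*I*√10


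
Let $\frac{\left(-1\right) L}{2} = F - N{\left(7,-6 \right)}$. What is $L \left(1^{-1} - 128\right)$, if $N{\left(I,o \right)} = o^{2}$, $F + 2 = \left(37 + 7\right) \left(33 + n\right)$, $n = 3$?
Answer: $392684$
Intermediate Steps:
$F = 1582$ ($F = -2 + \left(37 + 7\right) \left(33 + 3\right) = -2 + 44 \cdot 36 = -2 + 1584 = 1582$)
$L = -3092$ ($L = - 2 \left(1582 - \left(-6\right)^{2}\right) = - 2 \left(1582 - 36\right) = \left(-2\right) 1546 = -3092$)
$L \left(1^{-1} - 128\right) = - 3092 \left(1^{-1} - 128\right) = - 3092 \left(1 - 128\right) = \left(-3092\right) \left(-127\right) = 392684$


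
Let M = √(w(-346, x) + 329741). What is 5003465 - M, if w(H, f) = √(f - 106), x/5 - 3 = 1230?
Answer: 5003465 - √(329741 + √6059) ≈ 5.0029e+6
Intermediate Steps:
x = 6165 (x = 15 + 5*1230 = 15 + 6150 = 6165)
w(H, f) = √(-106 + f)
M = √(329741 + √6059) (M = √(√(-106 + 6165) + 329741) = √(√6059 + 329741) = √(329741 + √6059) ≈ 574.30)
5003465 - M = 5003465 - √(329741 + √6059)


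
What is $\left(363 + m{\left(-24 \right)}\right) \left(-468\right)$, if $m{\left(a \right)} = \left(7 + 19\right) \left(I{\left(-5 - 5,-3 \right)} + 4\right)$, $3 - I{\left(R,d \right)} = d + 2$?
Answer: $-267228$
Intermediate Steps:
$I{\left(R,d \right)} = 1 - d$ ($I{\left(R,d \right)} = 3 - \left(d + 2\right) = 3 - \left(2 + d\right) = 1 - d$)
$m{\left(a \right)} = 208$ ($m{\left(a \right)} = \left(7 + 19\right) \left(\left(1 - -3\right) + 4\right) = 26 \left(\left(1 + 3\right) + 4\right) = 26 \left(4 + 4\right) = 26 \cdot 8 = 208$)
$\left(363 + m{\left(-24 \right)}\right) \left(-468\right) = \left(363 + 208\right) \left(-468\right) = 571 \left(-468\right) = -267228$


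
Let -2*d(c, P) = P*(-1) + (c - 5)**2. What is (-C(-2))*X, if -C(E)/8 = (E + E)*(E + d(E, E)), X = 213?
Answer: 187440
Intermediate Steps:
d(c, P) = P/2 - (-5 + c)**2/2 (d(c, P) = -(P*(-1) + (c - 5)**2)/2 = -(-P + (-5 + c)**2)/2 = -((-5 + c)**2 - P)/2 = P/2 - (-5 + c)**2/2)
C(E) = -16*E*(-(-5 + E)**2/2 + 3*E/2) (C(E) = -8*(E + E)*(E + (E/2 - (-5 + E)**2/2)) = -8*2*E*(-(-5 + E)**2/2 + 3*E/2) = -16*E*(-(-5 + E)**2/2 + 3*E/2))
(-C(-2))*X = -8*(-2)*(25 + (-2)**2 - 13*(-2))*213 = -8*(-2)*(25 + 4 + 26)*213 = -8*(-2)*55*213 = -1*(-880)*213 = 880*213 = 187440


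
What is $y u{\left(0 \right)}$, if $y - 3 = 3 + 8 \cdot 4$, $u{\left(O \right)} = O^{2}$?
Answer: $0$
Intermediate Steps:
$y = 38$ ($y = 3 + \left(3 + 8 \cdot 4\right) = 3 + \left(3 + 32\right) = 3 + 35 = 38$)
$y u{\left(0 \right)} = 38 \cdot 0^{2} = 38 \cdot 0 = 0$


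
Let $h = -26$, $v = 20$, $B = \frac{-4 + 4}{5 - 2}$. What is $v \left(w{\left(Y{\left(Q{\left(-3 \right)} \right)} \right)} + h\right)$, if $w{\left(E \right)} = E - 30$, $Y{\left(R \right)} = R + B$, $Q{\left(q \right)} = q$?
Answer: $-1180$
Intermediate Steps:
$B = 0$ ($B = \frac{0}{3} = 0 \cdot \frac{1}{3} = 0$)
$Y{\left(R \right)} = R$ ($Y{\left(R \right)} = R + 0 = R$)
$w{\left(E \right)} = -30 + E$ ($w{\left(E \right)} = E - 30 = -30 + E$)
$v \left(w{\left(Y{\left(Q{\left(-3 \right)} \right)} \right)} + h\right) = 20 \left(\left(-30 - 3\right) - 26\right) = 20 \left(-33 - 26\right) = 20 \left(-59\right) = -1180$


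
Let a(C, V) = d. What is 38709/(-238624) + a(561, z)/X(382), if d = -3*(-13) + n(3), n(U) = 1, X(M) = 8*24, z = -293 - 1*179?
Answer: 33013/715872 ≈ 0.046116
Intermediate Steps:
z = -472 (z = -293 - 179 = -472)
X(M) = 192
d = 40 (d = -3*(-13) + 1 = 39 + 1 = 40)
a(C, V) = 40
38709/(-238624) + a(561, z)/X(382) = 38709/(-238624) + 40/192 = 38709*(-1/238624) + 40*(1/192) = -38709/238624 + 5/24 = 33013/715872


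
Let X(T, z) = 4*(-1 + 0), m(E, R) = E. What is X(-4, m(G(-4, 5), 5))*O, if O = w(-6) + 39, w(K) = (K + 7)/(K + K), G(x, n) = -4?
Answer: -467/3 ≈ -155.67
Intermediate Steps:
w(K) = (7 + K)/(2*K) (w(K) = (7 + K)/((2*K)) = (7 + K)*(1/(2*K)) = (7 + K)/(2*K))
X(T, z) = -4 (X(T, z) = 4*(-1) = -4)
O = 467/12 (O = (1/2)*(7 - 6)/(-6) + 39 = (1/2)*(-1/6)*1 + 39 = -1/12 + 39 = 467/12 ≈ 38.917)
X(-4, m(G(-4, 5), 5))*O = -4*467/12 = -467/3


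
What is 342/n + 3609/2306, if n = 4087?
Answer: 15538635/9424622 ≈ 1.6487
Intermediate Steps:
342/n + 3609/2306 = 342/4087 + 3609/2306 = 15538635/9424622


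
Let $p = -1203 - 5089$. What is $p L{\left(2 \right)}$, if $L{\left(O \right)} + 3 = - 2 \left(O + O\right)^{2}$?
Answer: $220220$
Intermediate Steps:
$p = -6292$ ($p = -1203 - 5089 = -6292$)
$L{\left(O \right)} = -3 - 8 O^{2}$ ($L{\left(O \right)} = -3 - 2 \left(O + O\right)^{2} = -3 - 2 \left(2 O\right)^{2} = -3 - 2 \cdot 4 O^{2} = -3 - 8 O^{2}$)
$p L{\left(2 \right)} = - 6292 \left(-3 - 8 \cdot 2^{2}\right) = - 6292 \left(-3 - 32\right) = \left(-6292\right) \left(-35\right) = 220220$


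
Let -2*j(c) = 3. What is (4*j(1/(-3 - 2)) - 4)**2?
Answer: 100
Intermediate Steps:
j(c) = -3/2 (j(c) = -1/2*3 = -3/2)
(4*j(1/(-3 - 2)) - 4)**2 = (4*(-3/2) - 4)**2 = (-6 - 4)**2 = (-10)**2 = 100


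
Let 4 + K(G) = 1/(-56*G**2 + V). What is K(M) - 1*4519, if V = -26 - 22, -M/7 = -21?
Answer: -5473517497/1210152 ≈ -4523.0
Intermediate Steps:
M = 147 (M = -7*(-21) = 147)
V = -48
K(G) = -4 + 1/(-48 - 56*G**2) (K(G) = -4 + 1/(-56*G**2 - 48) = -4 + 1/(-48 - 56*G**2))
K(M) - 1*4519 = (-193 - 224*147**2)/(8*(6 + 7*147**2)) - 1*4519 = (-193 - 224*21609)/(8*(6 + 7*21609)) - 4519 = (-193 - 4840416)/(8*(6 + 151263)) - 4519 = (1/8)*(-4840609)/151269 - 4519 = (1/8)*(1/151269)*(-4840609) - 4519 = -4840609/1210152 - 4519 = -5473517497/1210152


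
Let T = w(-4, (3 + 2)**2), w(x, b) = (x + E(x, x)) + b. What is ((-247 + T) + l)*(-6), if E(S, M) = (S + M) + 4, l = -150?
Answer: 2280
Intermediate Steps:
E(S, M) = 4 + M + S (E(S, M) = (M + S) + 4 = 4 + M + S)
w(x, b) = 4 + b + 3*x (w(x, b) = (x + (4 + x + x)) + b = (x + (4 + 2*x)) + b = (4 + 3*x) + b = 4 + b + 3*x)
T = 17 (T = 4 + (3 + 2)**2 + 3*(-4) = 4 + 5**2 - 12 = 4 + 25 - 12 = 17)
((-247 + T) + l)*(-6) = ((-247 + 17) - 150)*(-6) = (-230 - 150)*(-6) = -380*(-6) = 2280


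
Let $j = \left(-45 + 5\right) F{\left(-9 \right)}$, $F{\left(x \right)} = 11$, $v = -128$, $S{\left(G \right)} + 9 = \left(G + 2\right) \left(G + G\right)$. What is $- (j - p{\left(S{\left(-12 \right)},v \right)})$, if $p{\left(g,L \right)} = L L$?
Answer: $16824$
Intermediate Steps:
$S{\left(G \right)} = -9 + 2 G \left(2 + G\right)$ ($S{\left(G \right)} = -9 + \left(G + 2\right) \left(G + G\right) = -9 + \left(2 + G\right) 2 G = -9 + 2 G \left(2 + G\right)$)
$p{\left(g,L \right)} = L^{2}$
$j = -440$ ($j = \left(-45 + 5\right) 11 = \left(-40\right) 11 = -440$)
$- (j - p{\left(S{\left(-12 \right)},v \right)}) = - (-440 - \left(-128\right)^{2}) = - (-440 - 16384) = \left(-1\right) \left(-16824\right) = 16824$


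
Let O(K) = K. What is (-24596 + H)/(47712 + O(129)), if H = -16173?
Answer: -40769/47841 ≈ -0.85218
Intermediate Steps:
(-24596 + H)/(47712 + O(129)) = (-24596 - 16173)/(47712 + 129) = -40769/47841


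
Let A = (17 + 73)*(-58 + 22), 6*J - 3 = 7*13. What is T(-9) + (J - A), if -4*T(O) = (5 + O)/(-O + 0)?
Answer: 29302/9 ≈ 3255.8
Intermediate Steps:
J = 47/3 (J = ½ + (7*13)/6 = ½ + (⅙)*91 = ½ + 91/6 = 47/3 ≈ 15.667)
A = -3240 (A = 90*(-36) = -3240)
T(O) = (5 + O)/(4*O) (T(O) = -(5 + O)/(4*(-O + 0)) = -(5 + O)/(4*((-O))) = -(5 + O)*(-1/O)/4 = -(-1)*(5 + O)/(4*O) = (5 + O)/(4*O))
T(-9) + (J - A) = (¼)*(5 - 9)/(-9) + (47/3 - 1*(-3240)) = (¼)*(-⅑)*(-4) + (47/3 + 3240) = ⅑ + 9767/3 = 29302/9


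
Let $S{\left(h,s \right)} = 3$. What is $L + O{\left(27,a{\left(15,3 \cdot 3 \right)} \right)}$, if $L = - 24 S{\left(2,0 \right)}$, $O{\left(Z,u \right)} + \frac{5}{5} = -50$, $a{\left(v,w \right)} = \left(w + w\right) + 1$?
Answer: $-123$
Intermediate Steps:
$a{\left(v,w \right)} = 1 + 2 w$ ($a{\left(v,w \right)} = 2 w + 1 = 1 + 2 w$)
$O{\left(Z,u \right)} = -51$ ($O{\left(Z,u \right)} = -1 - 50 = -51$)
$L = -72$ ($L = \left(-24\right) 3 = -72$)
$L + O{\left(27,a{\left(15,3 \cdot 3 \right)} \right)} = -72 - 51 = -123$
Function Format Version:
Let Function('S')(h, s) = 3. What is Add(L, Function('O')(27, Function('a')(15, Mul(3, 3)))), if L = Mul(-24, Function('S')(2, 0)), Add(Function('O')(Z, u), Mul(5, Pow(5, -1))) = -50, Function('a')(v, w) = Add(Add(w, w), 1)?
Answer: -123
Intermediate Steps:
Function('a')(v, w) = Add(1, Mul(2, w)) (Function('a')(v, w) = Add(Mul(2, w), 1) = Add(1, Mul(2, w)))
Function('O')(Z, u) = -51 (Function('O')(Z, u) = Add(-1, -50) = -51)
L = -72 (L = Mul(-24, 3) = -72)
Add(L, Function('O')(27, Function('a')(15, Mul(3, 3)))) = Add(-72, -51) = -123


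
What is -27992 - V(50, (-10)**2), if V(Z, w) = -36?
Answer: -27956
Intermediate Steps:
-27992 - V(50, (-10)**2) = -27992 - 1*(-36) = -27992 + 36 = -27956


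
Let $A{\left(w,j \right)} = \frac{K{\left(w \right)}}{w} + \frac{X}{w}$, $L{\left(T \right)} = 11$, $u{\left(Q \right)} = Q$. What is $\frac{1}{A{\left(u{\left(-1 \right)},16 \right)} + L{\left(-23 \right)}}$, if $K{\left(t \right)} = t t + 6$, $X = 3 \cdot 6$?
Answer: $- \frac{1}{14} \approx -0.071429$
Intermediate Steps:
$X = 18$
$K{\left(t \right)} = 6 + t^{2}$ ($K{\left(t \right)} = t^{2} + 6 = 6 + t^{2}$)
$A{\left(w,j \right)} = \frac{18}{w} + \frac{6 + w^{2}}{w}$ ($A{\left(w,j \right)} = \frac{6 + w^{2}}{w} + \frac{18}{w} = \frac{18}{w} + \frac{6 + w^{2}}{w}$)
$\frac{1}{A{\left(u{\left(-1 \right)},16 \right)} + L{\left(-23 \right)}} = \frac{1}{\left(-1 + \frac{24}{-1}\right) + 11} = \frac{1}{\left(-1 + 24 \left(-1\right)\right) + 11} = \frac{1}{\left(-1 - 24\right) + 11} = \frac{1}{-25 + 11} = \frac{1}{-14} = - \frac{1}{14}$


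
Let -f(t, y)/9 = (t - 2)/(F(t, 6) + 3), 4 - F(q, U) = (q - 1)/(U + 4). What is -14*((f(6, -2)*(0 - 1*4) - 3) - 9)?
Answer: -1848/13 ≈ -142.15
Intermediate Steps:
F(q, U) = 4 - (-1 + q)/(4 + U) (F(q, U) = 4 - (q - 1)/(U + 4) = 4 - (-1 + q)/(4 + U))
f(t, y) = -9*(-2 + t)/(71/10 - t/10) (f(t, y) = -9*(t - 2)/((17 - t + 4*6)/(4 + 6) + 3) = -9*(-2 + t)/((17 - t + 24)/10 + 3) = -9*(-2 + t)/((41 - t)/10 + 3) = -9*(-2 + t)/((41/10 - t/10) + 3) = -9*(-2 + t)/(71/10 - t/10))
-14*((f(6, -2)*(0 - 1*4) - 3) - 9) = -14*(((90*(-2 + 6)/(-71 + 6))*(0 - 1*4) - 3) - 9) = -14*(((90*4/(-65))*(0 - 4) - 3) - 9) = -14*(((90*(-1/65)*4)*(-4) - 3) - 9) = -14*((-72/13*(-4) - 3) - 9) = -14*((288/13 - 3) - 9) = -14*(249/13 - 9) = -14*132/13 = -1848/13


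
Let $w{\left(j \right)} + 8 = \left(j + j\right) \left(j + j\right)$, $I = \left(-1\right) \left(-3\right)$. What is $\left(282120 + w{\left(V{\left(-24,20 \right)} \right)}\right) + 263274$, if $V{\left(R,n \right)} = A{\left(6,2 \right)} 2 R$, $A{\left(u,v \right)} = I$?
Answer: $628330$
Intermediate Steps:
$I = 3$
$A{\left(u,v \right)} = 3$
$V{\left(R,n \right)} = 6 R$ ($V{\left(R,n \right)} = 3 \cdot 2 R = 6 R$)
$w{\left(j \right)} = -8 + 4 j^{2}$ ($w{\left(j \right)} = -8 + \left(j + j\right) \left(j + j\right) = -8 + 2 j 2 j = -8 + 4 j^{2}$)
$\left(282120 + w{\left(V{\left(-24,20 \right)} \right)}\right) + 263274 = \left(282120 - \left(8 - 4 \left(6 \left(-24\right)\right)^{2}\right)\right) + 263274 = \left(282120 - \left(8 - 4 \left(-144\right)^{2}\right)\right) + 263274 = \left(282120 + \left(-8 + 4 \cdot 20736\right)\right) + 263274 = \left(282120 + \left(-8 + 82944\right)\right) + 263274 = \left(282120 + 82936\right) + 263274 = 365056 + 263274 = 628330$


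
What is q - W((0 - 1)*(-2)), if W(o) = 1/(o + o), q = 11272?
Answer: 45087/4 ≈ 11272.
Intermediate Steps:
W(o) = 1/(2*o)
q - W((0 - 1)*(-2)) = 11272 - 1/(2*((0 - 1)*(-2))) = 11272 - 1/(2*((-1*(-2)))) = 11272 - 1/(2*2) = 11272 - 1*¼ = 11272 - ¼ = 45087/4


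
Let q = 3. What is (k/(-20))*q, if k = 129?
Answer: -387/20 ≈ -19.350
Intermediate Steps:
(k/(-20))*q = (129/(-20))*3 = (129*(-1/20))*3 = -129/20*3 = -387/20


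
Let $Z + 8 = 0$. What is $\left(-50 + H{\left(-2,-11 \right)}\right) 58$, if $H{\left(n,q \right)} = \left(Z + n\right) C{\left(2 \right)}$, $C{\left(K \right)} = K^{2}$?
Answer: $-5220$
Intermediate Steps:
$Z = -8$ ($Z = -8 + 0 = -8$)
$H{\left(n,q \right)} = -32 + 4 n$ ($H{\left(n,q \right)} = \left(-8 + n\right) 2^{2} = \left(-8 + n\right) 4 = -32 + 4 n$)
$\left(-50 + H{\left(-2,-11 \right)}\right) 58 = \left(-50 + \left(-32 + 4 \left(-2\right)\right)\right) 58 = \left(-50 - 40\right) 58 = \left(-90\right) 58 = -5220$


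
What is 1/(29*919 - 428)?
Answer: 1/26223 ≈ 3.8134e-5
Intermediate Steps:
1/(29*919 - 428) = 1/(26651 - 428) = 1/26223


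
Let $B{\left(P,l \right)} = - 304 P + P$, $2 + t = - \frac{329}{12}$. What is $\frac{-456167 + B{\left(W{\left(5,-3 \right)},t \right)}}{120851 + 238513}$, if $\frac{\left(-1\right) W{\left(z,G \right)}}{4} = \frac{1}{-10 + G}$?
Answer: $- \frac{5931383}{4671732} \approx -1.2696$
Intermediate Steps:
$t = - \frac{353}{12}$ ($t = -2 - \frac{329}{12} = - \frac{353}{12} \approx -29.417$)
$W{\left(z,G \right)} = - \frac{4}{-10 + G}$
$B{\left(P,l \right)} = - 303 P$
$\frac{-456167 + B{\left(W{\left(5,-3 \right)},t \right)}}{120851 + 238513} = \frac{-456167 - 303 \left(- \frac{4}{-10 - 3}\right)}{120851 + 238513} = \frac{-456167 - 303 \left(- \frac{4}{-13}\right)}{359364} = \left(-456167 - 303 \left(\left(-4\right) \left(- \frac{1}{13}\right)\right)\right) \frac{1}{359364} = \left(-456167 - \frac{1212}{13}\right) \frac{1}{359364} = \left(- \frac{5931383}{13}\right) \frac{1}{359364} = - \frac{5931383}{4671732}$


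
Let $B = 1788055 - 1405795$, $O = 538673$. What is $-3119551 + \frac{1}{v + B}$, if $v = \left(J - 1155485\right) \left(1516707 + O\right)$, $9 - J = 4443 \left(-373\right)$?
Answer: $- \frac{3217236673670277199}{1031314017200} \approx -3.1196 \cdot 10^{6}$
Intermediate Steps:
$J = 1657248$ ($J = 9 - 4443 \left(-373\right) = 9 - -1657239 = 9 + 1657239 = 1657248$)
$B = 382260$
$v = 1031313634940$ ($v = \left(1657248 - 1155485\right) \left(1516707 + 538673\right) = 501763 \cdot 2055380 = 1031313634940$)
$-3119551 + \frac{1}{v + B} = -3119551 + \frac{1}{1031313634940 + 382260} = -3119551 + \frac{1}{1031314017200} = - \frac{3217236673670277199}{1031314017200}$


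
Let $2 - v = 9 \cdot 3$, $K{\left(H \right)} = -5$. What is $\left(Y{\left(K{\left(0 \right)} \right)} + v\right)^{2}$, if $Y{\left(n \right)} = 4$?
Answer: $441$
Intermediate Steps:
$v = -25$ ($v = 2 - 9 \cdot 3 = 2 - 27 = -25$)
$\left(Y{\left(K{\left(0 \right)} \right)} + v\right)^{2} = \left(4 - 25\right)^{2} = \left(-21\right)^{2} = 441$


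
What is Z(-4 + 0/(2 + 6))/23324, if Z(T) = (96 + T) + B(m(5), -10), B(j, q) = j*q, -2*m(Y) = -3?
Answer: 11/3332 ≈ 0.0033013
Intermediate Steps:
m(Y) = 3/2 (m(Y) = -½*(-3) = 3/2)
Z(T) = 81 + T (Z(T) = (96 + T) + (3/2)*(-10) = (96 + T) - 15 = 81 + T)
Z(-4 + 0/(2 + 6))/23324 = (81 + (-4 + 0/(2 + 6)))/23324 = (81 + (-4 + 0/8))*(1/23324) = (81 + (-4 + (⅛)*0))*(1/23324) = (81 + (-4 + 0))*(1/23324) = (81 - 4)*(1/23324) = 77*(1/23324) = 11/3332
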